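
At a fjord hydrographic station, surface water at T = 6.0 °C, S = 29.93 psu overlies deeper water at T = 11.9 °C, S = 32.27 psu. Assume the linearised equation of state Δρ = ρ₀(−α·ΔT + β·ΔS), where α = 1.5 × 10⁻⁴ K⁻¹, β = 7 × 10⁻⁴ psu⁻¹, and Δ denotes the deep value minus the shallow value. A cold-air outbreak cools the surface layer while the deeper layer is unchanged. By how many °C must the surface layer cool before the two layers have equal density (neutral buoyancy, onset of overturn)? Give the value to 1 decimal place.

5.0 °C

Neutral buoyancy requires Δρ = 0, i.e. −α(T_deep − T_surf′) + β(S_deep − S_surf) = 0.
T_surf′ = T_deep − (β/α)·ΔS = 11.9 − (7 × 10⁻⁴/1.5 × 10⁻⁴)·(+2.34) = 0.980 °C.
Cooling required: 6.0 − (0.980) = 5.020 °C.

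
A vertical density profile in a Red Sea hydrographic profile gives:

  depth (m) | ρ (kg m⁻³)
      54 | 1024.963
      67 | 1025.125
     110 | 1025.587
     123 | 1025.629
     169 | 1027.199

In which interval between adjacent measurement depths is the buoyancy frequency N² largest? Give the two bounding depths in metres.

Compute the density gradient over each adjacent pair:
  54–67 m: Δρ/Δz = 0.162/13 = 0.012 kg m⁻⁴
  67–110 m: Δρ/Δz = 0.462/43 = 0.011 kg m⁻⁴
  110–123 m: Δρ/Δz = 0.042/13 = 3.2 × 10⁻³ kg m⁻⁴
  123–169 m: Δρ/Δz = 1.570/46 = 0.034 kg m⁻⁴
The largest gradient is in the 123–169 m interval — the pycnocline.

123–169 m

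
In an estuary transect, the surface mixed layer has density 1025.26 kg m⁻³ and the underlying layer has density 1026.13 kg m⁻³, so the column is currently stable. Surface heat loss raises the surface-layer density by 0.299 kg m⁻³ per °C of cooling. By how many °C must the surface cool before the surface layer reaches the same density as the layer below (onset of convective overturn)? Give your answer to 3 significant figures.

Density deficit of the surface layer: 1026.13 − 1025.26 = 0.87 kg m⁻³.
Required change = 0.87 / 0.299 = 2.91 °C.

2.91 °C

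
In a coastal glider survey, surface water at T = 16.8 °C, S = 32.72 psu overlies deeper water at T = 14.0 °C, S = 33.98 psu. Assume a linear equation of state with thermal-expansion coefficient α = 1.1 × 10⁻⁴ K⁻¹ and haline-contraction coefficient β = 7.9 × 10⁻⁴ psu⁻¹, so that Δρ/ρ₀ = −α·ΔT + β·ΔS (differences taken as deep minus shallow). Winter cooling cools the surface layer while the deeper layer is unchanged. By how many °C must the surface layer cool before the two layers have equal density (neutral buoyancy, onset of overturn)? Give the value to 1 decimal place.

11.8 °C

Neutral buoyancy requires Δρ = 0, i.e. −α(T_deep − T_surf′) + β(S_deep − S_surf) = 0.
T_surf′ = T_deep − (β/α)·ΔS = 14.0 − (7.9 × 10⁻⁴/1.1 × 10⁻⁴)·(+1.26) = 4.951 °C.
Cooling required: 16.8 − (4.951) = 11.849 °C.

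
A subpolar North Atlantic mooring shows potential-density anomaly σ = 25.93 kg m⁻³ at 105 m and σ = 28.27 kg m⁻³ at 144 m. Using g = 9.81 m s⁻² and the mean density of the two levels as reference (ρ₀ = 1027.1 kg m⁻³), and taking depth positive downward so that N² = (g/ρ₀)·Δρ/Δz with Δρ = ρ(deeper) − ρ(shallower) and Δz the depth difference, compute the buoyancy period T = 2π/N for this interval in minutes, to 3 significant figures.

Δρ = 1028.27 − 1025.93 = 2.34 kg m⁻³ over Δz = 144 − 105 = 39 m.
N² = (9.81/1027.1) × (2.34/39) = 5.7307 × 10⁻⁴ s⁻².
N = √(5.7307 × 10⁻⁴) = 0.023939 rad s⁻¹, so T = 2π/N = 262.47 s = 4.3745 min ≈ 4.37 min.

4.37 min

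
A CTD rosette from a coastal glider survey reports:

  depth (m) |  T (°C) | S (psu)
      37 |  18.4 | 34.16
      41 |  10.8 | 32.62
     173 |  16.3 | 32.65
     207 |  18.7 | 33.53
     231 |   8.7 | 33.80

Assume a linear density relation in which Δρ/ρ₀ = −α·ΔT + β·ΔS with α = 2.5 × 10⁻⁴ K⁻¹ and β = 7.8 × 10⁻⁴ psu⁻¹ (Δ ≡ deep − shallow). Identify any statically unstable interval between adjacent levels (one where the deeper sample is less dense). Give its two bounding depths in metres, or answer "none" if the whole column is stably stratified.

41–173 m

Evaluate Δρ/ρ₀ = −αΔT + βΔS across each adjacent pair:
  37–41 m: −αΔT+βΔS = −(2.5 × 10⁻⁴)(-7.6)+(7.8 × 10⁻⁴)(-1.54) = 7.0 × 10⁻⁴ → stable
  41–173 m: −αΔT+βΔS = −(2.5 × 10⁻⁴)(+5.5)+(7.8 × 10⁻⁴)(+0.03) = -1.4 × 10⁻³ → UNSTABLE
  173–207 m: −αΔT+βΔS = −(2.5 × 10⁻⁴)(+2.4)+(7.8 × 10⁻⁴)(+0.88) = 8.6 × 10⁻⁵ → stable
  207–231 m: −αΔT+βΔS = −(2.5 × 10⁻⁴)(-10.0)+(7.8 × 10⁻⁴)(+0.27) = 2.7 × 10⁻³ → stable
The 41–173 m interval has Δρ < 0: lighter water underlies denser water.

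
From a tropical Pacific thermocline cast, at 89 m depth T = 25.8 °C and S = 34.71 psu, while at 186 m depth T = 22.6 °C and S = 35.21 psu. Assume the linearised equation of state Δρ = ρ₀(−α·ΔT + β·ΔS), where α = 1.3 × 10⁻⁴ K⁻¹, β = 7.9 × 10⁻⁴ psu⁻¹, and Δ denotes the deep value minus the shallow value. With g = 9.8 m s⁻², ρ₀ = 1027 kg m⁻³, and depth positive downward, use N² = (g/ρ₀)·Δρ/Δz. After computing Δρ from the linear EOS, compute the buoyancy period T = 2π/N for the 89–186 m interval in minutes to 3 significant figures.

ΔT = -3.2 K, ΔS = +0.50 psu (deep − shallow).
Δρ/ρ₀ = −αΔT + βΔS = 4.16 × 10⁻⁴ + 3.95 × 10⁻⁴ = 8.11 × 10⁻⁴, so Δρ ≈ 0.8329 kg m⁻³.
N² = (g/ρ₀)·Δρ/Δz = g·(Δρ/ρ₀)/Δz = 9.8 × 8.11 × 10⁻⁴ / 97 = 8.1936 × 10⁻⁵ s⁻².
N = √(8.1936 × 10⁻⁵) = 9.0519 × 10⁻³ rad s⁻¹ → T = 2π/N = 694.13 s = 11.569 min ≈ 11.6 min.

11.6 min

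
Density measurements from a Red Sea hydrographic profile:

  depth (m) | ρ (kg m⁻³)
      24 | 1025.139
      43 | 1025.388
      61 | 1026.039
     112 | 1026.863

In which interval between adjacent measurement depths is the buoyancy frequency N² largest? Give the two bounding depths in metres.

43–61 m

Compute the density gradient over each adjacent pair:
  24–43 m: Δρ/Δz = 0.249/19 = 0.013 kg m⁻⁴
  43–61 m: Δρ/Δz = 0.651/18 = 0.036 kg m⁻⁴
  61–112 m: Δρ/Δz = 0.824/51 = 0.016 kg m⁻⁴
The largest gradient is in the 43–61 m interval — the pycnocline.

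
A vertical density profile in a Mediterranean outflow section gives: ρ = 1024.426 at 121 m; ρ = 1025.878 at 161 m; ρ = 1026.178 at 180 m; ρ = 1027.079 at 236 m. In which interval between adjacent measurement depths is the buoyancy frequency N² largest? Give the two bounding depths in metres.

121–161 m

Compute the density gradient over each adjacent pair:
  121–161 m: Δρ/Δz = 1.452/40 = 0.036 kg m⁻⁴
  161–180 m: Δρ/Δz = 0.300/19 = 0.016 kg m⁻⁴
  180–236 m: Δρ/Δz = 0.901/56 = 0.016 kg m⁻⁴
The largest gradient is in the 121–161 m interval — the pycnocline.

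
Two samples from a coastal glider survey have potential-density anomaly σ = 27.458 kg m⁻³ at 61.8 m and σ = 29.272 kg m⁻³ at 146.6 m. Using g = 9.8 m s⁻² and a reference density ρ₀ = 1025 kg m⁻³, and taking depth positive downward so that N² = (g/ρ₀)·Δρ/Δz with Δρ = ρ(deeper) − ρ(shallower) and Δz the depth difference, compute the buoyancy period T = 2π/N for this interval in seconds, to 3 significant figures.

Δρ = 1029.272 − 1027.458 = 1.814 kg m⁻³ over Δz = 146.6 − 61.8 = 84.8 m.
N² = (9.8/1025) × (1.814/84.8) = 2.0452 × 10⁻⁴ s⁻².
N = √(2.0452 × 10⁻⁴) = 0.014301 rad s⁻¹, so T = 2π/N = 439.35 s ≈ 439 s.

439 s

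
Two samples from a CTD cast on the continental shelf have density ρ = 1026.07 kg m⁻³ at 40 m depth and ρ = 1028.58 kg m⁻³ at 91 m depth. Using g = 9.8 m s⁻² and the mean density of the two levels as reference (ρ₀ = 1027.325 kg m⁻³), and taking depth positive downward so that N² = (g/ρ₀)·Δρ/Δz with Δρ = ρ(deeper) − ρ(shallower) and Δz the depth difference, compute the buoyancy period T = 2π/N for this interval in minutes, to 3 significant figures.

4.83 min

Δρ = 1028.58 − 1026.07 = 2.51 kg m⁻³ over Δz = 91 − 40 = 51 m.
N² = (9.8/1027.325) × (2.51/51) = 4.6949 × 10⁻⁴ s⁻².
N = √(4.6949 × 10⁻⁴) = 0.021668 rad s⁻¹, so T = 2π/N = 289.98 s = 4.8330 min ≈ 4.83 min.
Since Δρ > 0 the layer is stably stratified.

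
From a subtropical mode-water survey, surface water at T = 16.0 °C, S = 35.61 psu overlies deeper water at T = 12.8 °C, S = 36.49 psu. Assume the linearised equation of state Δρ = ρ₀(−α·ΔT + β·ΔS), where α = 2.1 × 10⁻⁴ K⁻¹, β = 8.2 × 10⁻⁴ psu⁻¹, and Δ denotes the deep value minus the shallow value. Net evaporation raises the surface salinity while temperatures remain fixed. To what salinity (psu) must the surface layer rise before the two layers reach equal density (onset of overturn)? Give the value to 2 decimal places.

37.31 psu

Neutral buoyancy requires −α(T_deep − T_surf) + β(S_deep − S_surf′) = 0.
S_surf′ = S_deep − (α/β)·ΔT = 36.49 − (2.1 × 10⁻⁴/8.2 × 10⁻⁴)·(-3.2) = 37.3095 psu.
Increase required: 37.3095 − 35.61 = 1.6995 psu.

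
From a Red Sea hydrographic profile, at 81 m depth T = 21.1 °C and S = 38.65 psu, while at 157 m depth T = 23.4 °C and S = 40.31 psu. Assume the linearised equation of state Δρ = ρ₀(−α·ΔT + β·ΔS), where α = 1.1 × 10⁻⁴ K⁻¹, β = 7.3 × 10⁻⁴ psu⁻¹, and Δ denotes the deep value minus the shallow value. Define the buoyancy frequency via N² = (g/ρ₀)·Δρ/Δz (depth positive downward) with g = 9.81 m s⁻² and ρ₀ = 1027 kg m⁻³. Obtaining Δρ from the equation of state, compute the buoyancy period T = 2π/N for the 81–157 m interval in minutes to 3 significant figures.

9.41 min

ΔT = +2.3 K, ΔS = +1.66 psu (deep − shallow).
Δρ/ρ₀ = −αΔT + βΔS = -2.53 × 10⁻⁴ + 1.2118 × 10⁻³ = 9.588 × 10⁻⁴, so Δρ ≈ 0.9847 kg m⁻³.
N² = (g/ρ₀)·Δρ/Δz = g·(Δρ/ρ₀)/Δz = 9.81 × 9.588 × 10⁻⁴ / 76 = 1.2376 × 10⁻⁴ s⁻².
N = √(1.2376 × 10⁻⁴) = 0.011125 rad s⁻¹ → T = 2π/N = 564.78 s = 9.4130 min ≈ 9.41 min.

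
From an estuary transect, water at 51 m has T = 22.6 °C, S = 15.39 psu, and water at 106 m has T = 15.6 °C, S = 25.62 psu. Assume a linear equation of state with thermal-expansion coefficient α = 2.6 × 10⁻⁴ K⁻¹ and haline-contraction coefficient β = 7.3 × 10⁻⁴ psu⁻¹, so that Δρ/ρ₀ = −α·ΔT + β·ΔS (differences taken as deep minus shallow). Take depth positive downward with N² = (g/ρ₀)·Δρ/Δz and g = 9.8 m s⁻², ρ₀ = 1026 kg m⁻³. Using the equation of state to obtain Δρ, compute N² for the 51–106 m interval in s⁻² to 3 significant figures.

1.65 × 10⁻³ s⁻²

ΔT = -7.0 K, ΔS = +10.23 psu (deep − shallow).
Δρ/ρ₀ = −αΔT + βΔS = 1.82 × 10⁻³ + 7.4679 × 10⁻³ = 9.2879 × 10⁻³, so Δρ ≈ 9.529 kg m⁻³.
N² = (g/ρ₀)·Δρ/Δz = g·(Δρ/ρ₀)/Δz = 9.8 × 9.2879 × 10⁻³ / 55 = 1.6549 × 10⁻³ s⁻² ≈ 1.65 × 10⁻³ s⁻².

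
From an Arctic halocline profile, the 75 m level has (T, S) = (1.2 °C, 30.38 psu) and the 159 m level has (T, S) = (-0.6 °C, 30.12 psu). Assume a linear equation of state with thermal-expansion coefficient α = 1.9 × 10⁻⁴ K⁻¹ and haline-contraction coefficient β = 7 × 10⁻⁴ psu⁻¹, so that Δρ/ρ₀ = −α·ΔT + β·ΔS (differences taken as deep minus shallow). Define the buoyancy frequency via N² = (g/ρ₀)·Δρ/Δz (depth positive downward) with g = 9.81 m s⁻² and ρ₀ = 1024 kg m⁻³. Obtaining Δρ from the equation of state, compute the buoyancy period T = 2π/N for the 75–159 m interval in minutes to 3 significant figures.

24.2 min

ΔT = -1.8 K, ΔS = -0.26 psu (deep − shallow).
Δρ/ρ₀ = −αΔT + βΔS = 3.42 × 10⁻⁴ − 1.82 × 10⁻⁴ = 1.60 × 10⁻⁴, so Δρ ≈ 0.1638 kg m⁻³.
N² = (g/ρ₀)·Δρ/Δz = g·(Δρ/ρ₀)/Δz = 9.81 × 1.60 × 10⁻⁴ / 84 = 1.8686 × 10⁻⁵ s⁻².
N = √(1.8686 × 10⁻⁵) = 4.3227 × 10⁻³ rad s⁻¹ → T = 2π/N = 1.4535 × 10³ s = 24.225 min ≈ 24.2 min.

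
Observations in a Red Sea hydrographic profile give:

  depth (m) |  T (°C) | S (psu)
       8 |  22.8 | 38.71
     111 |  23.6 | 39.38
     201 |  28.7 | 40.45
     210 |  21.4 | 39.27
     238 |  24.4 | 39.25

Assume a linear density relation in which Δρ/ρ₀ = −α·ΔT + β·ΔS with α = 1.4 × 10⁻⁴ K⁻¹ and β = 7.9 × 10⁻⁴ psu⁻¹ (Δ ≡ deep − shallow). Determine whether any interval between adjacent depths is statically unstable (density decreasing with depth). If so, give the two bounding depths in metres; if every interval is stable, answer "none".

Evaluate Δρ/ρ₀ = −αΔT + βΔS across each adjacent pair:
  8–111 m: −αΔT+βΔS = −(1.4 × 10⁻⁴)(+0.8)+(7.9 × 10⁻⁴)(+0.67) = 4.2 × 10⁻⁴ → stable
  111–201 m: −αΔT+βΔS = −(1.4 × 10⁻⁴)(+5.1)+(7.9 × 10⁻⁴)(+1.07) = 1.3 × 10⁻⁴ → stable
  201–210 m: −αΔT+βΔS = −(1.4 × 10⁻⁴)(-7.3)+(7.9 × 10⁻⁴)(-1.18) = 9.0 × 10⁻⁵ → stable
  210–238 m: −αΔT+βΔS = −(1.4 × 10⁻⁴)(+3.0)+(7.9 × 10⁻⁴)(-0.02) = -4.4 × 10⁻⁴ → UNSTABLE
The 210–238 m interval has Δρ < 0: lighter water underlies denser water.

210–238 m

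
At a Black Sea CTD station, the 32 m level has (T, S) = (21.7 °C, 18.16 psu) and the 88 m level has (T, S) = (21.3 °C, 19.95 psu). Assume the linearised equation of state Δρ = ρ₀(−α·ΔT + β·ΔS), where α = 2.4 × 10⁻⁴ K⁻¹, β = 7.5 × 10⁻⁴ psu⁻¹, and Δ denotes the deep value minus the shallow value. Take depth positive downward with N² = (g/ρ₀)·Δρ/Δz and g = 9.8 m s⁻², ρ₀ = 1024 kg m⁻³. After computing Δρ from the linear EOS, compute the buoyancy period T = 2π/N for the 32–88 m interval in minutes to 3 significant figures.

6.60 min

ΔT = -0.4 K, ΔS = +1.79 psu (deep − shallow).
Δρ/ρ₀ = −αΔT + βΔS = 9.60 × 10⁻⁵ + 1.3425 × 10⁻³ = 1.4385 × 10⁻³, so Δρ ≈ 1.473 kg m⁻³.
N² = (g/ρ₀)·Δρ/Δz = g·(Δρ/ρ₀)/Δz = 9.8 × 1.4385 × 10⁻³ / 56 = 2.5174 × 10⁻⁴ s⁻².
N = √(2.5174 × 10⁻⁴) = 0.015866 rad s⁻¹ → T = 2π/N = 396.02 s = 6.6003 min ≈ 6.60 min.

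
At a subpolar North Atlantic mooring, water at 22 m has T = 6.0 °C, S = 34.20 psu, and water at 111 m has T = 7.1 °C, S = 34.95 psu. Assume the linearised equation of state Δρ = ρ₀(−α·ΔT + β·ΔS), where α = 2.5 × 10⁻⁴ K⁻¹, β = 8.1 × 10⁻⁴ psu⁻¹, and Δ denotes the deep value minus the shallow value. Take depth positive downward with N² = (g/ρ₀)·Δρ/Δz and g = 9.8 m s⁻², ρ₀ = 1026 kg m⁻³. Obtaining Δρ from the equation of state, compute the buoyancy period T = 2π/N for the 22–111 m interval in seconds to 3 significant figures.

ΔT = +1.1 K, ΔS = +0.75 psu (deep − shallow).
Δρ/ρ₀ = −αΔT + βΔS = -2.75 × 10⁻⁴ + 6.075 × 10⁻⁴ = 3.325 × 10⁻⁴, so Δρ ≈ 0.3411 kg m⁻³.
N² = (g/ρ₀)·Δρ/Δz = g·(Δρ/ρ₀)/Δz = 9.8 × 3.325 × 10⁻⁴ / 89 = 3.6612 × 10⁻⁵ s⁻².
N = √(3.6612 × 10⁻⁵) = 6.0508 × 10⁻³ rad s⁻¹ → T = 2π/N = 1.0384 × 10³ s ≈ 1.04 × 10³ s.

1.04 × 10³ s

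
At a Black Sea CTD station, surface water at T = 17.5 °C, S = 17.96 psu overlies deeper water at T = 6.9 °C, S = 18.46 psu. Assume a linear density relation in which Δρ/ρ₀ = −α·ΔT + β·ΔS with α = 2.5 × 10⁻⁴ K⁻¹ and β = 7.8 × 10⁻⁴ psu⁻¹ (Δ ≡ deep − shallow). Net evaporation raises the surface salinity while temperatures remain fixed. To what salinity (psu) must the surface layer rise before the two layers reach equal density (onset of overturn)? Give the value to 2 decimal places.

Neutral buoyancy requires −α(T_deep − T_surf) + β(S_deep − S_surf′) = 0.
S_surf′ = S_deep − (α/β)·ΔT = 18.46 − (2.5 × 10⁻⁴/7.8 × 10⁻⁴)·(-10.6) = 21.8574 psu.
Increase required: 21.8574 − 17.96 = 3.8974 psu.

21.86 psu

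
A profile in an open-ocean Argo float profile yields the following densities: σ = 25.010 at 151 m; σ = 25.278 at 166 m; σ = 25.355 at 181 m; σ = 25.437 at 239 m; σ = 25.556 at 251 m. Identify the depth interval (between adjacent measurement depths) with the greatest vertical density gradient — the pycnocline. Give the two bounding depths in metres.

Compute the density gradient over each adjacent pair:
  151–166 m: Δρ/Δz = 0.268/15 = 0.018 kg m⁻⁴
  166–181 m: Δρ/Δz = 0.077/15 = 5.1 × 10⁻³ kg m⁻⁴
  181–239 m: Δρ/Δz = 0.082/58 = 1.4 × 10⁻³ kg m⁻⁴
  239–251 m: Δρ/Δz = 0.119/12 = 9.9 × 10⁻³ kg m⁻⁴
The largest gradient is in the 151–166 m interval — the pycnocline.

151–166 m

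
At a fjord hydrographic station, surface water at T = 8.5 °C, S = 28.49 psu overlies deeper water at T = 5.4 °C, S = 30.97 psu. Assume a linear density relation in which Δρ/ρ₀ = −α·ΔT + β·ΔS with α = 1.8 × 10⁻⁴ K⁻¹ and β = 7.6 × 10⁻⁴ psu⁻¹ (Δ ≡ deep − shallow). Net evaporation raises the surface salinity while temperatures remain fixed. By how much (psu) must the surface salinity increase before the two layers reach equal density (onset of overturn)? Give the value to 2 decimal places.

Neutral buoyancy requires −α(T_deep − T_surf) + β(S_deep − S_surf′) = 0.
S_surf′ = S_deep − (α/β)·ΔT = 30.97 − (1.8 × 10⁻⁴/7.6 × 10⁻⁴)·(-3.1) = 31.7042 psu.
Increase required: 31.7042 − 28.49 = 3.2142 psu.

3.21 psu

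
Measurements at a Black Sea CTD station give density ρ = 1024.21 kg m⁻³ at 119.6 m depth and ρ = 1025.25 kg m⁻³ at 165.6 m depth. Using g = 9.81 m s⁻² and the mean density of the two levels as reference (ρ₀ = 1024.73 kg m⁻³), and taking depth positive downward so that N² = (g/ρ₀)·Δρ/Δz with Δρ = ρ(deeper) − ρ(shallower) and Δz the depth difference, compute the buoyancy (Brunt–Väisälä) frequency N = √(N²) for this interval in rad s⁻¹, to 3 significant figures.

Δρ = 1025.25 − 1024.21 = 1.04 kg m⁻³ over Δz = 165.6 − 119.6 = 46 m.
N² = (9.81/1024.73) × (1.04/46) = 2.1644 × 10⁻⁴ s⁻².
N = √(2.1644 × 10⁻⁴) = 0.014712 rad s⁻¹ ≈ 0.0147 rad s⁻¹.
Since Δρ > 0 the layer is stably stratified.

0.0147 rad s⁻¹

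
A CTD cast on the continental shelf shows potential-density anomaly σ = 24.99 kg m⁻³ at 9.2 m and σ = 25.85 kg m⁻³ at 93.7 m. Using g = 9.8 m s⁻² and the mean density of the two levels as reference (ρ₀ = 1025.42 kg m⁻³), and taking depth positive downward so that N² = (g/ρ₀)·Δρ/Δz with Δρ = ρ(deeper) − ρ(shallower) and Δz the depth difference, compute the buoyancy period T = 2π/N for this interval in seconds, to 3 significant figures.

637 s

Δρ = 1025.85 − 1024.99 = 0.86 kg m⁻³ over Δz = 93.7 − 9.2 = 84.5 m.
N² = (9.8/1025.42) × (0.86/84.5) = 9.7267 × 10⁻⁵ s⁻².
N = √(9.7267 × 10⁻⁵) = 9.8624 × 10⁻³ rad s⁻¹, so T = 2π/N = 637.08 s ≈ 637 s.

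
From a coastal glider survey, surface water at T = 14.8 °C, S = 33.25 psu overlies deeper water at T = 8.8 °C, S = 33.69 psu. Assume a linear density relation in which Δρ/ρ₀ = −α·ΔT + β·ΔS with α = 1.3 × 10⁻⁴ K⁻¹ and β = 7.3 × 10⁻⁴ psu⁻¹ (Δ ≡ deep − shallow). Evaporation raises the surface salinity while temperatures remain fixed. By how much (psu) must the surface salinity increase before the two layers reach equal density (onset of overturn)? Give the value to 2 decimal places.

1.51 psu

Neutral buoyancy requires −α(T_deep − T_surf) + β(S_deep − S_surf′) = 0.
S_surf′ = S_deep − (α/β)·ΔT = 33.69 − (1.3 × 10⁻⁴/7.3 × 10⁻⁴)·(-6.0) = 34.7585 psu.
Increase required: 34.7585 − 33.25 = 1.5085 psu.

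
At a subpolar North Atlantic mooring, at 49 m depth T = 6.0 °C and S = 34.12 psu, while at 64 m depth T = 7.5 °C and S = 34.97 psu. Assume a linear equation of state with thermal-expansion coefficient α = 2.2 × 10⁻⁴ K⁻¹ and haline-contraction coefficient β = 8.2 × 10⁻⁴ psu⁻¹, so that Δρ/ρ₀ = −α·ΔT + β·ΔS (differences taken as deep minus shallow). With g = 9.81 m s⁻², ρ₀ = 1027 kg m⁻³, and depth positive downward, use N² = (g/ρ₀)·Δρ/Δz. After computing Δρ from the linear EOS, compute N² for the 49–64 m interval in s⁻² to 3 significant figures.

ΔT = +1.5 K, ΔS = +0.85 psu (deep − shallow).
Δρ/ρ₀ = −αΔT + βΔS = -3.30 × 10⁻⁴ + 6.97 × 10⁻⁴ = 3.67 × 10⁻⁴, so Δρ ≈ 0.3769 kg m⁻³.
N² = (g/ρ₀)·Δρ/Δz = g·(Δρ/ρ₀)/Δz = 9.81 × 3.67 × 10⁻⁴ / 15 = 2.4002 × 10⁻⁴ s⁻² ≈ 2.40 × 10⁻⁴ s⁻².

2.40 × 10⁻⁴ s⁻²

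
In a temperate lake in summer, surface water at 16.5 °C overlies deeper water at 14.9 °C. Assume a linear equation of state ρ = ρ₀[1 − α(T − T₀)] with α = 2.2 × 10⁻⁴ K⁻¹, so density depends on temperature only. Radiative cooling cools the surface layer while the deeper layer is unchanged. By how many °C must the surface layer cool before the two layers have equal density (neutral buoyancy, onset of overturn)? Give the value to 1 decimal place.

1.6 °C

With temperature the only control, equal density requires T_surf′ = T_deep.
T_surf′ = 14.9 °C.
Cooling required: 16.5 − 14.9 = 1.6 °C.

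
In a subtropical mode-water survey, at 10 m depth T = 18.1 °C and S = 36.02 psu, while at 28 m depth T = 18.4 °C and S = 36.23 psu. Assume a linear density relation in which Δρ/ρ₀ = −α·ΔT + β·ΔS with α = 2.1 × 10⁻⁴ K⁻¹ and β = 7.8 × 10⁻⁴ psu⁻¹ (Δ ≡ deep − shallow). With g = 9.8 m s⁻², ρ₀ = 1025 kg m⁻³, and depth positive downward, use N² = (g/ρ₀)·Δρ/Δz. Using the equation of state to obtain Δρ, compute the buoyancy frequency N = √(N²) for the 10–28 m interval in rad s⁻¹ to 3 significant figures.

7.41 × 10⁻³ rad s⁻¹

ΔT = +0.3 K, ΔS = +0.21 psu (deep − shallow).
Δρ/ρ₀ = −αΔT + βΔS = -6.30 × 10⁻⁵ + 1.638 × 10⁻⁴ = 1.008 × 10⁻⁴, so Δρ ≈ 0.1033 kg m⁻³.
N² = (g/ρ₀)·Δρ/Δz = g·(Δρ/ρ₀)/Δz = 9.8 × 1.008 × 10⁻⁴ / 18 = 5.4880 × 10⁻⁵ s⁻².
N = √(5.4880 × 10⁻⁵) = 7.4081 × 10⁻³ rad s⁻¹ ≈ 7.41 × 10⁻³ rad s⁻¹.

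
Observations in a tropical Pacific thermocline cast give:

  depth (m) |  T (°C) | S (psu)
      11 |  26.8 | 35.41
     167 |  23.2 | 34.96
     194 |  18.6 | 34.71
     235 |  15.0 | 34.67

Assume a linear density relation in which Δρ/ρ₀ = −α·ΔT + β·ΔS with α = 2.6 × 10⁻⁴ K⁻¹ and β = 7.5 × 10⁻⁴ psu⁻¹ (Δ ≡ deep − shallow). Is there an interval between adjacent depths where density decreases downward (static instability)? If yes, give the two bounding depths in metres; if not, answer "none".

none

Evaluate Δρ/ρ₀ = −αΔT + βΔS across each adjacent pair:
  11–167 m: −αΔT+βΔS = −(2.6 × 10⁻⁴)(-3.6)+(7.5 × 10⁻⁴)(-0.45) = 6.0 × 10⁻⁴ → stable
  167–194 m: −αΔT+βΔS = −(2.6 × 10⁻⁴)(-4.6)+(7.5 × 10⁻⁴)(-0.25) = 1.0 × 10⁻³ → stable
  194–235 m: −αΔT+βΔS = −(2.6 × 10⁻⁴)(-3.6)+(7.5 × 10⁻⁴)(-0.04) = 9.1 × 10⁻⁴ → stable
Every interval has Δρ > 0: the column is stably stratified throughout.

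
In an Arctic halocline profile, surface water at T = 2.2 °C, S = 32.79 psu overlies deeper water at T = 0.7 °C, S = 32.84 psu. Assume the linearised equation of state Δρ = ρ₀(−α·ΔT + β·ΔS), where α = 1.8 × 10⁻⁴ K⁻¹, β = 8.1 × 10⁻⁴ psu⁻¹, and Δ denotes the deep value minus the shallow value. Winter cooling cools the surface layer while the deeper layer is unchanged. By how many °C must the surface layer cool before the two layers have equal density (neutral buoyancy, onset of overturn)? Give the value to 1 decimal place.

Neutral buoyancy requires Δρ = 0, i.e. −α(T_deep − T_surf′) + β(S_deep − S_surf) = 0.
T_surf′ = T_deep − (β/α)·ΔS = 0.7 − (8.1 × 10⁻⁴/1.8 × 10⁻⁴)·(+0.05) = 0.475 °C.
Cooling required: 2.2 − (0.475) = 1.725 °C.

1.7 °C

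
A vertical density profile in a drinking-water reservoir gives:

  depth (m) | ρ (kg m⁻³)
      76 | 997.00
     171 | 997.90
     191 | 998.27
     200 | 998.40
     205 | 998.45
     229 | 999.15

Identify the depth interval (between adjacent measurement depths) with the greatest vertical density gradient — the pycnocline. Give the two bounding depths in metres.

Compute the density gradient over each adjacent pair:
  76–171 m: Δρ/Δz = 0.90/95 = 9.5 × 10⁻³ kg m⁻⁴
  171–191 m: Δρ/Δz = 0.37/20 = 0.018 kg m⁻⁴
  191–200 m: Δρ/Δz = 0.13/9 = 0.014 kg m⁻⁴
  200–205 m: Δρ/Δz = 0.05/5 = 0.010 kg m⁻⁴
  205–229 m: Δρ/Δz = 0.70/24 = 0.029 kg m⁻⁴
The largest gradient is in the 205–229 m interval — the pycnocline.

205–229 m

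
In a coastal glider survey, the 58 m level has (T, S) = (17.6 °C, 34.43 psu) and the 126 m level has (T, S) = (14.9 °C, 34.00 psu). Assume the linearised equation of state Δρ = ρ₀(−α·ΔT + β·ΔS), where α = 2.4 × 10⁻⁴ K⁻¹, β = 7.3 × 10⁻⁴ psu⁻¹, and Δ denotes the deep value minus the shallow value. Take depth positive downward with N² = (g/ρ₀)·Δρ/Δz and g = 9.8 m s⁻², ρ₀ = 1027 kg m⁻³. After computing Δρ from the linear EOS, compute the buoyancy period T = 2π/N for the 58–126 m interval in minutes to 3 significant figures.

15.1 min

ΔT = -2.7 K, ΔS = -0.43 psu (deep − shallow).
Δρ/ρ₀ = −αΔT + βΔS = 6.48 × 10⁻⁴ − 3.139 × 10⁻⁴ = 3.341 × 10⁻⁴, so Δρ ≈ 0.3431 kg m⁻³.
N² = (g/ρ₀)·Δρ/Δz = g·(Δρ/ρ₀)/Δz = 9.8 × 3.341 × 10⁻⁴ / 68 = 4.8150 × 10⁻⁵ s⁻².
N = √(4.8150 × 10⁻⁵) = 6.9390 × 10⁻³ rad s⁻¹ → T = 2π/N = 905.49 s = 15.091 min ≈ 15.1 min.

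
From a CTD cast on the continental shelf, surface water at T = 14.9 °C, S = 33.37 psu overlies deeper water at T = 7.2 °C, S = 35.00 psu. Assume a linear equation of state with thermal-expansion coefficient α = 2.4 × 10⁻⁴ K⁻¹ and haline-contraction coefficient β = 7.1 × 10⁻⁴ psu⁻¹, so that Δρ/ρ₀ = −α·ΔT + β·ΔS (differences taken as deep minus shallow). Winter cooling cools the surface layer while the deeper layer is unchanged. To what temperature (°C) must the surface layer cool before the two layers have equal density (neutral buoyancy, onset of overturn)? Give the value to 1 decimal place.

2.4 °C

Neutral buoyancy requires Δρ = 0, i.e. −α(T_deep − T_surf′) + β(S_deep − S_surf) = 0.
T_surf′ = T_deep − (β/α)·ΔS = 7.2 − (7.1 × 10⁻⁴/2.4 × 10⁻⁴)·(+1.63) = 2.378 °C.
Cooling required: 14.9 − (2.378) = 12.522 °C.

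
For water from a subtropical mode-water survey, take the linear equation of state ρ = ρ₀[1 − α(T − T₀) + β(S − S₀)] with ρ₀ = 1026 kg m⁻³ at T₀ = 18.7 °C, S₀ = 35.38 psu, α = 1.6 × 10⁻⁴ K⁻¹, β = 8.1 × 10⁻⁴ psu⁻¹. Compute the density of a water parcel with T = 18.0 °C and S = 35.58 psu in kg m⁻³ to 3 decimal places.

1026.281 kg m⁻³

T − T₀ = -0.7 K, S − S₀ = +0.20 psu.
Bracket = 1 − α·(-0.7) + β·(+0.20) = 1 + (2.74 × 10⁻⁴) = 1.0002740.
ρ = 1026 × 1.0002740 = 1026.281 kg m⁻³.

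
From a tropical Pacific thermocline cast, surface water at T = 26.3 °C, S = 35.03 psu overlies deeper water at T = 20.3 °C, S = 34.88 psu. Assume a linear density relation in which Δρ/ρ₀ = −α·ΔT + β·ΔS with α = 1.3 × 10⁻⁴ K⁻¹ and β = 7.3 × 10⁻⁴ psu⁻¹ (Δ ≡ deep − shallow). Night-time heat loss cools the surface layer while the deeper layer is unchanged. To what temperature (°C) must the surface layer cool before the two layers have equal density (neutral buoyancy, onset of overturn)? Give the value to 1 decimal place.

21.1 °C

Neutral buoyancy requires Δρ = 0, i.e. −α(T_deep − T_surf′) + β(S_deep − S_surf) = 0.
T_surf′ = T_deep − (β/α)·ΔS = 20.3 − (7.3 × 10⁻⁴/1.3 × 10⁻⁴)·(-0.15) = 21.142 °C.
Cooling required: 26.3 − (21.142) = 5.158 °C.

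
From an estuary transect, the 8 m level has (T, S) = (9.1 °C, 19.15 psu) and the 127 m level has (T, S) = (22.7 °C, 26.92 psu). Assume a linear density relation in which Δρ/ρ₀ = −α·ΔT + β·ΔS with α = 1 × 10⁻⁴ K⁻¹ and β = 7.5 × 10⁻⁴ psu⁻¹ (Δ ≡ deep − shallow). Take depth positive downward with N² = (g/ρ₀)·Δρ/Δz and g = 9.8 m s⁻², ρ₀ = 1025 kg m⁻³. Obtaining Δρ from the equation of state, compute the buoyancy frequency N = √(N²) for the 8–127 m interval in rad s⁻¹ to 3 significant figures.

0.0192 rad s⁻¹

ΔT = +13.6 K, ΔS = +7.77 psu (deep − shallow).
Δρ/ρ₀ = −αΔT + βΔS = -1.36 × 10⁻³ + 5.8275 × 10⁻³ = 4.4675 × 10⁻³, so Δρ ≈ 4.579 kg m⁻³.
N² = (g/ρ₀)·Δρ/Δz = g·(Δρ/ρ₀)/Δz = 9.8 × 4.4675 × 10⁻³ / 119 = 3.6791 × 10⁻⁴ s⁻².
N = √(3.6791 × 10⁻⁴) = 0.019181 rad s⁻¹ ≈ 0.0192 rad s⁻¹.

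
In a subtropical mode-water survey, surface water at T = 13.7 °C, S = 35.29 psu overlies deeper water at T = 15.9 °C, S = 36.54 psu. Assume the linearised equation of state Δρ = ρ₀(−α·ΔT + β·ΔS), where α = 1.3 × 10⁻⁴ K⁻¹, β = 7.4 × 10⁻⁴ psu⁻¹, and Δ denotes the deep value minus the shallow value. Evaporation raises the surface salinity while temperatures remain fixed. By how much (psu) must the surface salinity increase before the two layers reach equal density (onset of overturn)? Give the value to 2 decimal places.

Neutral buoyancy requires −α(T_deep − T_surf) + β(S_deep − S_surf′) = 0.
S_surf′ = S_deep − (α/β)·ΔT = 36.54 − (1.3 × 10⁻⁴/7.4 × 10⁻⁴)·(+2.2) = 36.1535 psu.
Increase required: 36.1535 − 35.29 = 0.8635 psu.

0.86 psu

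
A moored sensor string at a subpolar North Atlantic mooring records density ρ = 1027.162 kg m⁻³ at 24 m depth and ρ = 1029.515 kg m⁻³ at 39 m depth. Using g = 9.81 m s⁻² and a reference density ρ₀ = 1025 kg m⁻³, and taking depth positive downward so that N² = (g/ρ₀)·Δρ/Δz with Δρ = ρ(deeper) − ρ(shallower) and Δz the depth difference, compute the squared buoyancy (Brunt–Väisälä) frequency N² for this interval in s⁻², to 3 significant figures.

1.50 × 10⁻³ s⁻²

Δρ = 1029.515 − 1027.162 = 2.353 kg m⁻³ over Δz = 39 − 24 = 15 m.
N² = (9.81/1025) × (2.353/15) = 1.5013 × 10⁻³ s⁻² ≈ 1.50 × 10⁻³ s⁻².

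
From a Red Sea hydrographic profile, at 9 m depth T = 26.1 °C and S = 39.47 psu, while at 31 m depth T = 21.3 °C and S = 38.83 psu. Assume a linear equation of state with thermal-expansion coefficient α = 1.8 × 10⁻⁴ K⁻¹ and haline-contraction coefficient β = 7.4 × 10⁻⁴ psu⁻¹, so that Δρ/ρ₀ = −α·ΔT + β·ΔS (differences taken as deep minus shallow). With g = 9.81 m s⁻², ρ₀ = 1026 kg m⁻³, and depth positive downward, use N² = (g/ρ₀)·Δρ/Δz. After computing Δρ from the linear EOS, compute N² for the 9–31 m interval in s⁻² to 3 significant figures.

1.74 × 10⁻⁴ s⁻²

ΔT = -4.8 K, ΔS = -0.64 psu (deep − shallow).
Δρ/ρ₀ = −αΔT + βΔS = 8.64 × 10⁻⁴ − 4.736 × 10⁻⁴ = 3.904 × 10⁻⁴, so Δρ ≈ 0.4006 kg m⁻³.
N² = (g/ρ₀)·Δρ/Δz = g·(Δρ/ρ₀)/Δz = 9.81 × 3.904 × 10⁻⁴ / 22 = 1.7408 × 10⁻⁴ s⁻² ≈ 1.74 × 10⁻⁴ s⁻².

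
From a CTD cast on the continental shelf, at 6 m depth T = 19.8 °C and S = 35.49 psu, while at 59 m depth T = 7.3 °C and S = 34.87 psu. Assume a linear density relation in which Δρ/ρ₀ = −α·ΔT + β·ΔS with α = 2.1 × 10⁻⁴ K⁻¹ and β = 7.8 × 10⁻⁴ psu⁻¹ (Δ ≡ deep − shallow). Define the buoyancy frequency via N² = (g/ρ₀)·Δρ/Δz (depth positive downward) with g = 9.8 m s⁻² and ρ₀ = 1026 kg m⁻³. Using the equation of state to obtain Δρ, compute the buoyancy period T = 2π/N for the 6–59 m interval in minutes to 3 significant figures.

5.26 min

ΔT = -12.5 K, ΔS = -0.62 psu (deep − shallow).
Δρ/ρ₀ = −αΔT + βΔS = 2.625 × 10⁻³ − 4.836 × 10⁻⁴ = 2.1414 × 10⁻³, so Δρ ≈ 2.197 kg m⁻³.
N² = (g/ρ₀)·Δρ/Δz = g·(Δρ/ρ₀)/Δz = 9.8 × 2.1414 × 10⁻³ / 53 = 3.9596 × 10⁻⁴ s⁻².
N = √(3.9596 × 10⁻⁴) = 0.019899 rad s⁻¹ → T = 2π/N = 315.75 s = 5.2625 min ≈ 5.26 min.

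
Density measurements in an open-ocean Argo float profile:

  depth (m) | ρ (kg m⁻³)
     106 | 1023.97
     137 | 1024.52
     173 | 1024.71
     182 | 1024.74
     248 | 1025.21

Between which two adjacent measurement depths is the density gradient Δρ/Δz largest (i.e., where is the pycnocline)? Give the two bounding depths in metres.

106–137 m

Compute the density gradient over each adjacent pair:
  106–137 m: Δρ/Δz = 0.55/31 = 0.018 kg m⁻⁴
  137–173 m: Δρ/Δz = 0.19/36 = 5.3 × 10⁻³ kg m⁻⁴
  173–182 m: Δρ/Δz = 0.03/9 = 3.3 × 10⁻³ kg m⁻⁴
  182–248 m: Δρ/Δz = 0.47/66 = 7.1 × 10⁻³ kg m⁻⁴
The largest gradient is in the 106–137 m interval — the pycnocline.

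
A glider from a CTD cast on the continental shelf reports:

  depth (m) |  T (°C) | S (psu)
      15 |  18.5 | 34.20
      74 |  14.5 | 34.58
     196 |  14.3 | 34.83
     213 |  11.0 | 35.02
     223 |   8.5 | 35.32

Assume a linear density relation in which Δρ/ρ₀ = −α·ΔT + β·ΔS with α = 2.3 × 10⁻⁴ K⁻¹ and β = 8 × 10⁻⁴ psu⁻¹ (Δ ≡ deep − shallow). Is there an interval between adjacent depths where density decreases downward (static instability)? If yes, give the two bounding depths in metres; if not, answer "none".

none

Evaluate Δρ/ρ₀ = −αΔT + βΔS across each adjacent pair:
  15–74 m: −αΔT+βΔS = −(2.3 × 10⁻⁴)(-4.0)+(8 × 10⁻⁴)(+0.38) = 1.2 × 10⁻³ → stable
  74–196 m: −αΔT+βΔS = −(2.3 × 10⁻⁴)(-0.2)+(8 × 10⁻⁴)(+0.25) = 2.5 × 10⁻⁴ → stable
  196–213 m: −αΔT+βΔS = −(2.3 × 10⁻⁴)(-3.3)+(8 × 10⁻⁴)(+0.19) = 9.1 × 10⁻⁴ → stable
  213–223 m: −αΔT+βΔS = −(2.3 × 10⁻⁴)(-2.5)+(8 × 10⁻⁴)(+0.30) = 8.1 × 10⁻⁴ → stable
Every interval has Δρ > 0: the column is stably stratified throughout.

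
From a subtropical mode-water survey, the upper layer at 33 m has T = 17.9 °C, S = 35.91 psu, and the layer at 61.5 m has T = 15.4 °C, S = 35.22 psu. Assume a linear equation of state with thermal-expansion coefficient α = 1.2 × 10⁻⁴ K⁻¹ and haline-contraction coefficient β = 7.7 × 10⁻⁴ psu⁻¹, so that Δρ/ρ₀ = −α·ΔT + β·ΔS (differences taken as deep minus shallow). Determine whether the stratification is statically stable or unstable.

unstable

ΔT = 15.4 − 17.9 = -2.5 K and ΔS = 35.22 − 35.91 = -0.69 psu (deep − shallow).
−αΔT = 3.00 × 10⁻⁴; βΔS = -5.313 × 10⁻⁴; sum Δρ/ρ₀ = -2.313 × 10⁻⁴.
Δρ/ρ₀ < 0, so Δρ < 0: deeper water is lighter → statically unstable; the column would overturn.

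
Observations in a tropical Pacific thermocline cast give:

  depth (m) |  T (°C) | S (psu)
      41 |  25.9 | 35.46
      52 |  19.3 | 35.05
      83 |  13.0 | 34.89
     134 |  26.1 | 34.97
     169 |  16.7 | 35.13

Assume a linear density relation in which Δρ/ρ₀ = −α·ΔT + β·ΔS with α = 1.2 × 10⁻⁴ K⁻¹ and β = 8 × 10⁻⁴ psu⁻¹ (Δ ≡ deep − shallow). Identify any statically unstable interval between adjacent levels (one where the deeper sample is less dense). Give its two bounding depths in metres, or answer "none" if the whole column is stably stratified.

Evaluate Δρ/ρ₀ = −αΔT + βΔS across each adjacent pair:
  41–52 m: −αΔT+βΔS = −(1.2 × 10⁻⁴)(-6.6)+(8 × 10⁻⁴)(-0.41) = 4.6 × 10⁻⁴ → stable
  52–83 m: −αΔT+βΔS = −(1.2 × 10⁻⁴)(-6.3)+(8 × 10⁻⁴)(-0.16) = 6.3 × 10⁻⁴ → stable
  83–134 m: −αΔT+βΔS = −(1.2 × 10⁻⁴)(+13.1)+(8 × 10⁻⁴)(+0.08) = -1.5 × 10⁻³ → UNSTABLE
  134–169 m: −αΔT+βΔS = −(1.2 × 10⁻⁴)(-9.4)+(8 × 10⁻⁴)(+0.16) = 1.3 × 10⁻³ → stable
The 83–134 m interval has Δρ < 0: lighter water underlies denser water.

83–134 m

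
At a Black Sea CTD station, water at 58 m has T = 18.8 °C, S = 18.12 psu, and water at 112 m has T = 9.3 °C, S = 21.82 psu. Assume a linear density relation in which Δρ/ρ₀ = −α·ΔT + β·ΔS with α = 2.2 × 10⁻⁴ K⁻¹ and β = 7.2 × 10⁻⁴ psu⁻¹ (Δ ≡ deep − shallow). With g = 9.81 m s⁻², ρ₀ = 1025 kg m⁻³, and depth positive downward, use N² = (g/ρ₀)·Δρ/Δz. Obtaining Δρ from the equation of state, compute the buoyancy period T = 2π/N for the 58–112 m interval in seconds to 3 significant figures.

214 s

ΔT = -9.5 K, ΔS = +3.70 psu (deep − shallow).
Δρ/ρ₀ = −αΔT + βΔS = 2.09 × 10⁻³ + 2.664 × 10⁻³ = 4.754 × 10⁻³, so Δρ ≈ 4.873 kg m⁻³.
N² = (g/ρ₀)·Δρ/Δz = g·(Δρ/ρ₀)/Δz = 9.81 × 4.754 × 10⁻³ / 54 = 8.6364 × 10⁻⁴ s⁻².
N = √(8.6364 × 10⁻⁴) = 0.029388 rad s⁻¹ → T = 2π/N = 213.80 s ≈ 214 s.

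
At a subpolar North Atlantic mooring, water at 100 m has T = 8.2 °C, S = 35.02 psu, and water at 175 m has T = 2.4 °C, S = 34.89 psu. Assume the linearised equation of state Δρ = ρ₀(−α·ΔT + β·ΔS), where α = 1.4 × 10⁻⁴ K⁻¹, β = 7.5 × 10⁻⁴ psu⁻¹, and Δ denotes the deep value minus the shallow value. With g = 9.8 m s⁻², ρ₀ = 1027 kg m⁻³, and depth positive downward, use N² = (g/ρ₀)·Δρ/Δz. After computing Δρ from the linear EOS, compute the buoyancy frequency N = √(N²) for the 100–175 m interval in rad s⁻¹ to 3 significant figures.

ΔT = -5.8 K, ΔS = -0.13 psu (deep − shallow).
Δρ/ρ₀ = −αΔT + βΔS = 8.12 × 10⁻⁴ − 9.75 × 10⁻⁵ = 7.145 × 10⁻⁴, so Δρ ≈ 0.7338 kg m⁻³.
N² = (g/ρ₀)·Δρ/Δz = g·(Δρ/ρ₀)/Δz = 9.8 × 7.145 × 10⁻⁴ / 75 = 9.3361 × 10⁻⁵ s⁻².
N = √(9.3361 × 10⁻⁵) = 9.6623 × 10⁻³ rad s⁻¹ ≈ 9.66 × 10⁻³ rad s⁻¹.

9.66 × 10⁻³ rad s⁻¹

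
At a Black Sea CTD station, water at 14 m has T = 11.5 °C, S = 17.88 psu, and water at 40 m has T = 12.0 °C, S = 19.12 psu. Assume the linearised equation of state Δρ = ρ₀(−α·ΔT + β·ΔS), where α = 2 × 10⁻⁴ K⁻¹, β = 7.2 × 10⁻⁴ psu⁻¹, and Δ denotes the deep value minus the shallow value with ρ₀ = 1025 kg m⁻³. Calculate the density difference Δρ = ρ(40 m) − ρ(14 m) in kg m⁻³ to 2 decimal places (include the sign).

ΔT = +0.5 K, ΔS = +1.24 psu (deep − shallow).
Δρ/ρ₀ = −(2 × 10⁻⁴)(+0.5) + (7.2 × 10⁻⁴)(+1.24) = 7.928 × 10⁻⁴.
Δρ = 1025 × (7.928 × 10⁻⁴) = +0.81 kg m⁻³.
Positive Δρ: denser below, stable.

+0.81 kg m⁻³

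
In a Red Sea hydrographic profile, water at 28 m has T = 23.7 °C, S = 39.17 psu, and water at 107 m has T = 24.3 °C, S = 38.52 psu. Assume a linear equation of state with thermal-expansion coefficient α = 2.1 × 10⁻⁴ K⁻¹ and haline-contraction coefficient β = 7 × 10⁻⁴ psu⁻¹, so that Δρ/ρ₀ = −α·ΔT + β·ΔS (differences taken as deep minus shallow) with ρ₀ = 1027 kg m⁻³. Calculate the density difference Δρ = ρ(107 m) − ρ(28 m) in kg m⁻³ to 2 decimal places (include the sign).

-0.60 kg m⁻³

ΔT = +0.6 K, ΔS = -0.65 psu (deep − shallow).
Δρ/ρ₀ = −(2.1 × 10⁻⁴)(+0.6) + (7 × 10⁻⁴)(-0.65) = -5.81 × 10⁻⁴.
Δρ = 1027 × (-5.81 × 10⁻⁴) = -0.60 kg m⁻³.
Negative Δρ: lighter below, statically unstable.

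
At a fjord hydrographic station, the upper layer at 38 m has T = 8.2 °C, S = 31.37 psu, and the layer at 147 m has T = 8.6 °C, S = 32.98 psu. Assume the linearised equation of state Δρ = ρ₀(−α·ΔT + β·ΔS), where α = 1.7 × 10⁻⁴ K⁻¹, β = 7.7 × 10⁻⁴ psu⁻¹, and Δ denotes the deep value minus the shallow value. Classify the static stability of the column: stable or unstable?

ΔT = 8.6 − 8.2 = +0.4 K and ΔS = 32.98 − 31.37 = +1.61 psu (deep − shallow).
−αΔT = -6.80 × 10⁻⁵; βΔS = 1.2397 × 10⁻³; sum Δρ/ρ₀ = 1.1717 × 10⁻³.
Δρ/ρ₀ > 0, so Δρ > 0: deeper water is denser → statically stable.

stable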